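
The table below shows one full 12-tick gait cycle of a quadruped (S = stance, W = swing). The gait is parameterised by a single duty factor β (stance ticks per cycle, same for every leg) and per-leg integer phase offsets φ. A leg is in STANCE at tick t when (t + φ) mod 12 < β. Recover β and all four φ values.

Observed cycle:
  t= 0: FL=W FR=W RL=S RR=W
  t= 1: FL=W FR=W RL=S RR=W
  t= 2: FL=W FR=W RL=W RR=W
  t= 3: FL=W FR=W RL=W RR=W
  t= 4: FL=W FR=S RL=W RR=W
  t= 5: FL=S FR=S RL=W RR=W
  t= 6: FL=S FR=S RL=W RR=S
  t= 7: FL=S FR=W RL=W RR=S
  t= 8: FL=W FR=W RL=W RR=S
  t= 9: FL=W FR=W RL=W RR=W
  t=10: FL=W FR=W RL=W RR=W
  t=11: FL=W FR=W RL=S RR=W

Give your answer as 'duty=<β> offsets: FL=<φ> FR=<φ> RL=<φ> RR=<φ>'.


duty β = stance ticks per leg = 3
FL: stance ticks = 3; W→S at t=5 → φ=7
FR: stance ticks = 3; W→S at t=4 → φ=8
RL: stance ticks = 3; W→S at t=11 → φ=1
RR: stance ticks = 3; W→S at t=6 → φ=6

duty=3 offsets: FL=7 FR=8 RL=1 RR=6


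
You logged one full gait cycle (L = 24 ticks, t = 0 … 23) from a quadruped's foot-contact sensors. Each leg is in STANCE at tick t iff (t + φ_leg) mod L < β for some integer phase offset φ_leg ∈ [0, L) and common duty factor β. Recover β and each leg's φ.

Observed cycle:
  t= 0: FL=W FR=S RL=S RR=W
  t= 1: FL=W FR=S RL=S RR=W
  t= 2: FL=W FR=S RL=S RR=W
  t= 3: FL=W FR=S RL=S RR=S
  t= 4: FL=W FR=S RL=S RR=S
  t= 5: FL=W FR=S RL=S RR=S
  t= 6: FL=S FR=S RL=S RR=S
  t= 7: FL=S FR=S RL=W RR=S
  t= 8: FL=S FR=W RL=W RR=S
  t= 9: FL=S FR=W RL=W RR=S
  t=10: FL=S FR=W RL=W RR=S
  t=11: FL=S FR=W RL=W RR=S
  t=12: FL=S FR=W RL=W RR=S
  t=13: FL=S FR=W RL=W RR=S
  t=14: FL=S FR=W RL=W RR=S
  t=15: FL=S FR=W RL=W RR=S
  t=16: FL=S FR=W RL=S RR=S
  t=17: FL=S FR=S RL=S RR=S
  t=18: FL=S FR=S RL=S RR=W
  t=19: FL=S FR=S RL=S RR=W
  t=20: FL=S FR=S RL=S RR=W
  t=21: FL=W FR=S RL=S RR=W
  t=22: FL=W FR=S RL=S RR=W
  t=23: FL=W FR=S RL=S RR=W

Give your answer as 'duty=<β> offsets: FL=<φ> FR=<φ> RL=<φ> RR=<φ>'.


duty=15 offsets: FL=18 FR=7 RL=8 RR=21

duty β = stance ticks per leg = 15
FL: stance ticks = 15; W→S at t=6 → φ=18
FR: stance ticks = 15; W→S at t=17 → φ=7
RL: stance ticks = 15; W→S at t=16 → φ=8
RR: stance ticks = 15; W→S at t=3 → φ=21


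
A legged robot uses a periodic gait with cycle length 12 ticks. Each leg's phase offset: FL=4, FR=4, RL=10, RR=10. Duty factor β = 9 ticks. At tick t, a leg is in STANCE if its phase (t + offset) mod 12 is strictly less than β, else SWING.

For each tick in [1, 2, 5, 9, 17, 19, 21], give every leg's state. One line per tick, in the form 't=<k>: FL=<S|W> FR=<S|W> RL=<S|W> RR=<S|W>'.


t=1: FL=S FR=S RL=W RR=W
t=2: FL=S FR=S RL=S RR=S
t=5: FL=W FR=W RL=S RR=S
t=9: FL=S FR=S RL=S RR=S
t=17: FL=W FR=W RL=S RR=S
t=19: FL=W FR=W RL=S RR=S
t=21: FL=S FR=S RL=S RR=S

t=1: phase=(5,5,11,11) vs β=9 → FL=S FR=S RL=W RR=W
t=2: phase=(6,6,0,0) vs β=9 → FL=S FR=S RL=S RR=S
t=5: phase=(9,9,3,3) vs β=9 → FL=W FR=W RL=S RR=S
t=9: phase=(1,1,7,7) vs β=9 → FL=S FR=S RL=S RR=S
t=17: phase=(9,9,3,3) vs β=9 → FL=W FR=W RL=S RR=S
t=19: phase=(11,11,5,5) vs β=9 → FL=W FR=W RL=S RR=S
t=21: phase=(1,1,7,7) vs β=9 → FL=S FR=S RL=S RR=S


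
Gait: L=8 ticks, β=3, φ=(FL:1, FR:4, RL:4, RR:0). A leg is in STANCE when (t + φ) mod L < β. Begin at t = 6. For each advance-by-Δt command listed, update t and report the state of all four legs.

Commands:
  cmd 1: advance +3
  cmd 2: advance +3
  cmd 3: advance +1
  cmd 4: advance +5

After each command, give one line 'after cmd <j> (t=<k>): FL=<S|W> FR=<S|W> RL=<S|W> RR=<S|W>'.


start t=6: FL=W FR=S RL=S RR=W
cmd 1: advance +3 → t=9, phase=(2,5,5,1) → FL=S FR=W RL=W RR=S
cmd 2: advance +3 → t=12, phase=(5,0,0,4) → FL=W FR=S RL=S RR=W
cmd 3: advance +1 → t=13, phase=(6,1,1,5) → FL=W FR=S RL=S RR=W
cmd 4: advance +5 → t=18, phase=(3,6,6,2) → FL=W FR=W RL=W RR=S

after cmd 1 (t=9): FL=S FR=W RL=W RR=S
after cmd 2 (t=12): FL=W FR=S RL=S RR=W
after cmd 3 (t=13): FL=W FR=S RL=S RR=W
after cmd 4 (t=18): FL=W FR=W RL=W RR=S


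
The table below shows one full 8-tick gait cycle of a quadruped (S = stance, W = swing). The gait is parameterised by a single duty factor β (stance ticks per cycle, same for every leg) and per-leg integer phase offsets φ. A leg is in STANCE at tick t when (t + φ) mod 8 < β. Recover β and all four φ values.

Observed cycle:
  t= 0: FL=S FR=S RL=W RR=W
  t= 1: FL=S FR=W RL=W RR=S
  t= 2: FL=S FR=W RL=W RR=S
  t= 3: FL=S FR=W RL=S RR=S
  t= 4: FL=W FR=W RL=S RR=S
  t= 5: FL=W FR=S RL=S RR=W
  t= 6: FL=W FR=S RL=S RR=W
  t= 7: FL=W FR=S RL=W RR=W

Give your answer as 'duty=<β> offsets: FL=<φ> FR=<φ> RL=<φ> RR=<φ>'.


duty β = stance ticks per leg = 4
FL: stance ticks = 4; W→S at t=0 → φ=0
FR: stance ticks = 4; W→S at t=5 → φ=3
RL: stance ticks = 4; W→S at t=3 → φ=5
RR: stance ticks = 4; W→S at t=1 → φ=7

duty=4 offsets: FL=0 FR=3 RL=5 RR=7


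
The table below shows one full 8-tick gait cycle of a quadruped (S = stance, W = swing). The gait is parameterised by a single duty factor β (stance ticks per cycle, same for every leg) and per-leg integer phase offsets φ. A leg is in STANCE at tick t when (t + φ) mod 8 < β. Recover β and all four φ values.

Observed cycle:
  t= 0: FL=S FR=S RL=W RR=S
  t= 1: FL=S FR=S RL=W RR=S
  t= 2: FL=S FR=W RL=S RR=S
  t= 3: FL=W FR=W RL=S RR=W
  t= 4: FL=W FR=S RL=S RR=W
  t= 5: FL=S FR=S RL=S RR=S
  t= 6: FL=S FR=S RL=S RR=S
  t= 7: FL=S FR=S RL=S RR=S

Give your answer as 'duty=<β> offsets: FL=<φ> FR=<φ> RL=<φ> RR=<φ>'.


duty=6 offsets: FL=3 FR=4 RL=6 RR=3

duty β = stance ticks per leg = 6
FL: stance ticks = 6; W→S at t=5 → φ=3
FR: stance ticks = 6; W→S at t=4 → φ=4
RL: stance ticks = 6; W→S at t=2 → φ=6
RR: stance ticks = 6; W→S at t=5 → φ=3


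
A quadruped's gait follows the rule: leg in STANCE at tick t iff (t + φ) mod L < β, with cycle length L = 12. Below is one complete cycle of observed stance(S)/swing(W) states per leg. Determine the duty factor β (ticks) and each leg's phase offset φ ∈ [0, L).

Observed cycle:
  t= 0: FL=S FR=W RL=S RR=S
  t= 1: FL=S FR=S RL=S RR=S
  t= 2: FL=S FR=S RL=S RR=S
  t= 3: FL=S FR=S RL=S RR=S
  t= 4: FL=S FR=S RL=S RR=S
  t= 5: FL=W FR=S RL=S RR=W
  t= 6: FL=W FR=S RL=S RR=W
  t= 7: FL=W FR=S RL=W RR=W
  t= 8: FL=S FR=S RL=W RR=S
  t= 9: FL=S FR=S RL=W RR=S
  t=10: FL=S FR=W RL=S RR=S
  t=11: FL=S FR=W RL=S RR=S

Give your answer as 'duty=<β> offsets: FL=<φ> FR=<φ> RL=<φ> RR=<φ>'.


duty=9 offsets: FL=4 FR=11 RL=2 RR=4

duty β = stance ticks per leg = 9
FL: stance ticks = 9; W→S at t=8 → φ=4
FR: stance ticks = 9; W→S at t=1 → φ=11
RL: stance ticks = 9; W→S at t=10 → φ=2
RR: stance ticks = 9; W→S at t=8 → φ=4


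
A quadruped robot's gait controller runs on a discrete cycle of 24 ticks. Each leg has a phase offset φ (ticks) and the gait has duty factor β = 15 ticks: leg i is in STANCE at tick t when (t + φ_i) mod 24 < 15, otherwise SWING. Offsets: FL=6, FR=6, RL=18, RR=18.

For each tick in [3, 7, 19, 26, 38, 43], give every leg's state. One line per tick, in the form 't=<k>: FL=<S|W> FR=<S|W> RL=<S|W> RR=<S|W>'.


t=3: FL=S FR=S RL=W RR=W
t=7: FL=S FR=S RL=S RR=S
t=19: FL=S FR=S RL=S RR=S
t=26: FL=S FR=S RL=W RR=W
t=38: FL=W FR=W RL=S RR=S
t=43: FL=S FR=S RL=S RR=S

t=3: phase=(9,9,21,21) vs β=15 → FL=S FR=S RL=W RR=W
t=7: phase=(13,13,1,1) vs β=15 → FL=S FR=S RL=S RR=S
t=19: phase=(1,1,13,13) vs β=15 → FL=S FR=S RL=S RR=S
t=26: phase=(8,8,20,20) vs β=15 → FL=S FR=S RL=W RR=W
t=38: phase=(20,20,8,8) vs β=15 → FL=W FR=W RL=S RR=S
t=43: phase=(1,1,13,13) vs β=15 → FL=S FR=S RL=S RR=S


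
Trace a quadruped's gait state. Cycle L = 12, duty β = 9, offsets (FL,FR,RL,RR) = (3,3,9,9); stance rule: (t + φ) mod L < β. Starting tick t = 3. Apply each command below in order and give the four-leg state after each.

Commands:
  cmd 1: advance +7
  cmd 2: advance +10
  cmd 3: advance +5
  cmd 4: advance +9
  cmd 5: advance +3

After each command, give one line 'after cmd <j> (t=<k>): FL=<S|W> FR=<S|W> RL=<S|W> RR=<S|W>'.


start t=3: FL=S FR=S RL=S RR=S
cmd 1: advance +7 → t=10, phase=(1,1,7,7) → FL=S FR=S RL=S RR=S
cmd 2: advance +10 → t=20, phase=(11,11,5,5) → FL=W FR=W RL=S RR=S
cmd 3: advance +5 → t=25, phase=(4,4,10,10) → FL=S FR=S RL=W RR=W
cmd 4: advance +9 → t=34, phase=(1,1,7,7) → FL=S FR=S RL=S RR=S
cmd 5: advance +3 → t=37, phase=(4,4,10,10) → FL=S FR=S RL=W RR=W

after cmd 1 (t=10): FL=S FR=S RL=S RR=S
after cmd 2 (t=20): FL=W FR=W RL=S RR=S
after cmd 3 (t=25): FL=S FR=S RL=W RR=W
after cmd 4 (t=34): FL=S FR=S RL=S RR=S
after cmd 5 (t=37): FL=S FR=S RL=W RR=W


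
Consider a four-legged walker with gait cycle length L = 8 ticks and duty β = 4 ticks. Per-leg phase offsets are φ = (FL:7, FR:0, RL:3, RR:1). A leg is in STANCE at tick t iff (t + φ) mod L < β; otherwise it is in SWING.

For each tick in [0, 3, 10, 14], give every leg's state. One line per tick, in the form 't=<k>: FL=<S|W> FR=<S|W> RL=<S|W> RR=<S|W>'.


t=0: FL=W FR=S RL=S RR=S
t=3: FL=S FR=S RL=W RR=W
t=10: FL=S FR=S RL=W RR=S
t=14: FL=W FR=W RL=S RR=W

t=0: phase=(7,0,3,1) vs β=4 → FL=W FR=S RL=S RR=S
t=3: phase=(2,3,6,4) vs β=4 → FL=S FR=S RL=W RR=W
t=10: phase=(1,2,5,3) vs β=4 → FL=S FR=S RL=W RR=S
t=14: phase=(5,6,1,7) vs β=4 → FL=W FR=W RL=S RR=W


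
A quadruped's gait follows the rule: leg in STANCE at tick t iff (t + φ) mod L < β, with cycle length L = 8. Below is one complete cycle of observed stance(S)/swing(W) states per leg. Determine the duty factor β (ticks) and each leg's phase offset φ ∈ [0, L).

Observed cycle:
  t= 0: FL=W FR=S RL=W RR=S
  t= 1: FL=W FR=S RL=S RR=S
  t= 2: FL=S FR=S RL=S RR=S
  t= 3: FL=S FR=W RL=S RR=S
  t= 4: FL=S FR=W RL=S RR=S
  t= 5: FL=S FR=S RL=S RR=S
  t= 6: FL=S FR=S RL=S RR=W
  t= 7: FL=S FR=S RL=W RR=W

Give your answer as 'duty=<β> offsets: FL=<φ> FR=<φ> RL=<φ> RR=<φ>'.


duty β = stance ticks per leg = 6
FL: stance ticks = 6; W→S at t=2 → φ=6
FR: stance ticks = 6; W→S at t=5 → φ=3
RL: stance ticks = 6; W→S at t=1 → φ=7
RR: stance ticks = 6; W→S at t=0 → φ=0

duty=6 offsets: FL=6 FR=3 RL=7 RR=0


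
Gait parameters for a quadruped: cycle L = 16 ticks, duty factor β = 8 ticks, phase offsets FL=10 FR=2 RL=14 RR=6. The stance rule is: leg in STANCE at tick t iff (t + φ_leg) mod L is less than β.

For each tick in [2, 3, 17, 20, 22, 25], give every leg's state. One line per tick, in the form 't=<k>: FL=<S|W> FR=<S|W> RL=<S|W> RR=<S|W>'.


t=2: phase=(12,4,0,8) vs β=8 → FL=W FR=S RL=S RR=W
t=3: phase=(13,5,1,9) vs β=8 → FL=W FR=S RL=S RR=W
t=17: phase=(11,3,15,7) vs β=8 → FL=W FR=S RL=W RR=S
t=20: phase=(14,6,2,10) vs β=8 → FL=W FR=S RL=S RR=W
t=22: phase=(0,8,4,12) vs β=8 → FL=S FR=W RL=S RR=W
t=25: phase=(3,11,7,15) vs β=8 → FL=S FR=W RL=S RR=W

t=2: FL=W FR=S RL=S RR=W
t=3: FL=W FR=S RL=S RR=W
t=17: FL=W FR=S RL=W RR=S
t=20: FL=W FR=S RL=S RR=W
t=22: FL=S FR=W RL=S RR=W
t=25: FL=S FR=W RL=S RR=W


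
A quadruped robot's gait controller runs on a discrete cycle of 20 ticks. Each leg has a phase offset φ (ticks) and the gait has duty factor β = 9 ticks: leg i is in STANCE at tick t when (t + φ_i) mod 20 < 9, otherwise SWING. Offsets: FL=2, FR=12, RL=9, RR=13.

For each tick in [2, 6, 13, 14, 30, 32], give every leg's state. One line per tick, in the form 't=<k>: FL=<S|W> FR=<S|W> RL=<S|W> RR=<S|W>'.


t=2: phase=(4,14,11,15) vs β=9 → FL=S FR=W RL=W RR=W
t=6: phase=(8,18,15,19) vs β=9 → FL=S FR=W RL=W RR=W
t=13: phase=(15,5,2,6) vs β=9 → FL=W FR=S RL=S RR=S
t=14: phase=(16,6,3,7) vs β=9 → FL=W FR=S RL=S RR=S
t=30: phase=(12,2,19,3) vs β=9 → FL=W FR=S RL=W RR=S
t=32: phase=(14,4,1,5) vs β=9 → FL=W FR=S RL=S RR=S

t=2: FL=S FR=W RL=W RR=W
t=6: FL=S FR=W RL=W RR=W
t=13: FL=W FR=S RL=S RR=S
t=14: FL=W FR=S RL=S RR=S
t=30: FL=W FR=S RL=W RR=S
t=32: FL=W FR=S RL=S RR=S


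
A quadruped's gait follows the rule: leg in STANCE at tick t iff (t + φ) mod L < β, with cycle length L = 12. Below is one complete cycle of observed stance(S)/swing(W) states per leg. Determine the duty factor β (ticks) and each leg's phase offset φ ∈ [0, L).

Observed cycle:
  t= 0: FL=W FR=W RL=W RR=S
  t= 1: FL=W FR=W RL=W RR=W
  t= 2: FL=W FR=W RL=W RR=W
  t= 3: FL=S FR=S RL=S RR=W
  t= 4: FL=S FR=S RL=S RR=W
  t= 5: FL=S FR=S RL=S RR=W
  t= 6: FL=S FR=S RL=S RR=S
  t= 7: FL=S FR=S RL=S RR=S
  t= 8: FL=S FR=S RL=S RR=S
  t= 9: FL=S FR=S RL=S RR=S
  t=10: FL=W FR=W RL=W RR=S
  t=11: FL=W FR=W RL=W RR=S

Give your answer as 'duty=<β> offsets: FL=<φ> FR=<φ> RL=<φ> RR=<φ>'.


duty β = stance ticks per leg = 7
FL: stance ticks = 7; W→S at t=3 → φ=9
FR: stance ticks = 7; W→S at t=3 → φ=9
RL: stance ticks = 7; W→S at t=3 → φ=9
RR: stance ticks = 7; W→S at t=6 → φ=6

duty=7 offsets: FL=9 FR=9 RL=9 RR=6


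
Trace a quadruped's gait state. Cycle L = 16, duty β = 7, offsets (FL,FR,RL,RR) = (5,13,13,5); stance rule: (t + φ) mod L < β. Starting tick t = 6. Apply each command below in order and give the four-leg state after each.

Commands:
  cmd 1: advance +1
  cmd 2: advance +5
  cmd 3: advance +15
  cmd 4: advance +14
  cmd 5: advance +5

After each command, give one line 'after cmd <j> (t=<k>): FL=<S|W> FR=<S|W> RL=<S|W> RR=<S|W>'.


after cmd 1 (t=7): FL=W FR=S RL=S RR=W
after cmd 2 (t=12): FL=S FR=W RL=W RR=S
after cmd 3 (t=27): FL=S FR=W RL=W RR=S
after cmd 4 (t=41): FL=W FR=S RL=S RR=W
after cmd 5 (t=46): FL=S FR=W RL=W RR=S

start t=6: FL=W FR=S RL=S RR=W
cmd 1: advance +1 → t=7, phase=(12,4,4,12) → FL=W FR=S RL=S RR=W
cmd 2: advance +5 → t=12, phase=(1,9,9,1) → FL=S FR=W RL=W RR=S
cmd 3: advance +15 → t=27, phase=(0,8,8,0) → FL=S FR=W RL=W RR=S
cmd 4: advance +14 → t=41, phase=(14,6,6,14) → FL=W FR=S RL=S RR=W
cmd 5: advance +5 → t=46, phase=(3,11,11,3) → FL=S FR=W RL=W RR=S


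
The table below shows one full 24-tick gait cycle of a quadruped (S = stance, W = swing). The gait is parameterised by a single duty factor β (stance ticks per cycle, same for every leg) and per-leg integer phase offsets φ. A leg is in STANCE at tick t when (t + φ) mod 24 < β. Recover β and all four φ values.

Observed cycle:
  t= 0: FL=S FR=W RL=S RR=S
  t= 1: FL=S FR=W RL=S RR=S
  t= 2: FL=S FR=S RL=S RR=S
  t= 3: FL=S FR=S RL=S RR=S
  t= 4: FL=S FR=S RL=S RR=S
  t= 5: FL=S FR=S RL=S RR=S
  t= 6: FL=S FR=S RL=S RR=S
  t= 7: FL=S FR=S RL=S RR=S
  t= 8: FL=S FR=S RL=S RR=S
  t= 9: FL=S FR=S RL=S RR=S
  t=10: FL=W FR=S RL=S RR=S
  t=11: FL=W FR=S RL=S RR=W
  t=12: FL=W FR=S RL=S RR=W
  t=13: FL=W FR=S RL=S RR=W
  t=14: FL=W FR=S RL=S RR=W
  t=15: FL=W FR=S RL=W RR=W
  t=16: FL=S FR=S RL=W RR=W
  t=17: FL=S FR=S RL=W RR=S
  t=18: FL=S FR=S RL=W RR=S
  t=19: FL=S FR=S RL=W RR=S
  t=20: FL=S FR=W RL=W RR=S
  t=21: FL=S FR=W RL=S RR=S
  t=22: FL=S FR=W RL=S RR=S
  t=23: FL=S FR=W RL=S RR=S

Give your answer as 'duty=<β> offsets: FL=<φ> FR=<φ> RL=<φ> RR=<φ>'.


duty β = stance ticks per leg = 18
FL: stance ticks = 18; W→S at t=16 → φ=8
FR: stance ticks = 18; W→S at t=2 → φ=22
RL: stance ticks = 18; W→S at t=21 → φ=3
RR: stance ticks = 18; W→S at t=17 → φ=7

duty=18 offsets: FL=8 FR=22 RL=3 RR=7


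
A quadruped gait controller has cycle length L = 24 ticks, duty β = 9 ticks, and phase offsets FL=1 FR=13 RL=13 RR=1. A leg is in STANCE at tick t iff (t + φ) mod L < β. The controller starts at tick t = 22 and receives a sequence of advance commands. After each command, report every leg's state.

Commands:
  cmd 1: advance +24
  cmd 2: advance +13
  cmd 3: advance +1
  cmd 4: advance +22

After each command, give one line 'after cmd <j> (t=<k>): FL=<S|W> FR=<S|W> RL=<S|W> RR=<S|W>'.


start t=22: FL=W FR=W RL=W RR=W
cmd 1: advance +24 → t=46, phase=(23,11,11,23) → FL=W FR=W RL=W RR=W
cmd 2: advance +13 → t=59, phase=(12,0,0,12) → FL=W FR=S RL=S RR=W
cmd 3: advance +1 → t=60, phase=(13,1,1,13) → FL=W FR=S RL=S RR=W
cmd 4: advance +22 → t=82, phase=(11,23,23,11) → FL=W FR=W RL=W RR=W

after cmd 1 (t=46): FL=W FR=W RL=W RR=W
after cmd 2 (t=59): FL=W FR=S RL=S RR=W
after cmd 3 (t=60): FL=W FR=S RL=S RR=W
after cmd 4 (t=82): FL=W FR=W RL=W RR=W


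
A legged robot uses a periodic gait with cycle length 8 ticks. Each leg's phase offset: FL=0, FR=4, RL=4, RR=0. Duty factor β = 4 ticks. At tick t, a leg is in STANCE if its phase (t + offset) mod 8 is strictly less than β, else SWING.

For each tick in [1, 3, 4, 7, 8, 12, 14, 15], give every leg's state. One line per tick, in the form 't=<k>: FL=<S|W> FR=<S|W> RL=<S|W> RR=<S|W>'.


t=1: FL=S FR=W RL=W RR=S
t=3: FL=S FR=W RL=W RR=S
t=4: FL=W FR=S RL=S RR=W
t=7: FL=W FR=S RL=S RR=W
t=8: FL=S FR=W RL=W RR=S
t=12: FL=W FR=S RL=S RR=W
t=14: FL=W FR=S RL=S RR=W
t=15: FL=W FR=S RL=S RR=W

t=1: phase=(1,5,5,1) vs β=4 → FL=S FR=W RL=W RR=S
t=3: phase=(3,7,7,3) vs β=4 → FL=S FR=W RL=W RR=S
t=4: phase=(4,0,0,4) vs β=4 → FL=W FR=S RL=S RR=W
t=7: phase=(7,3,3,7) vs β=4 → FL=W FR=S RL=S RR=W
t=8: phase=(0,4,4,0) vs β=4 → FL=S FR=W RL=W RR=S
t=12: phase=(4,0,0,4) vs β=4 → FL=W FR=S RL=S RR=W
t=14: phase=(6,2,2,6) vs β=4 → FL=W FR=S RL=S RR=W
t=15: phase=(7,3,3,7) vs β=4 → FL=W FR=S RL=S RR=W


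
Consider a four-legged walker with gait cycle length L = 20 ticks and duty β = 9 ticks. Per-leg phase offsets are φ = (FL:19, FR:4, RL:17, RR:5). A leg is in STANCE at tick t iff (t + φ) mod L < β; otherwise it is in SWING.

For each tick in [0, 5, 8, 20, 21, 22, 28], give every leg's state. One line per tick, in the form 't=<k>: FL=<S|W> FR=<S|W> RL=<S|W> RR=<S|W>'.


t=0: phase=(19,4,17,5) vs β=9 → FL=W FR=S RL=W RR=S
t=5: phase=(4,9,2,10) vs β=9 → FL=S FR=W RL=S RR=W
t=8: phase=(7,12,5,13) vs β=9 → FL=S FR=W RL=S RR=W
t=20: phase=(19,4,17,5) vs β=9 → FL=W FR=S RL=W RR=S
t=21: phase=(0,5,18,6) vs β=9 → FL=S FR=S RL=W RR=S
t=22: phase=(1,6,19,7) vs β=9 → FL=S FR=S RL=W RR=S
t=28: phase=(7,12,5,13) vs β=9 → FL=S FR=W RL=S RR=W

t=0: FL=W FR=S RL=W RR=S
t=5: FL=S FR=W RL=S RR=W
t=8: FL=S FR=W RL=S RR=W
t=20: FL=W FR=S RL=W RR=S
t=21: FL=S FR=S RL=W RR=S
t=22: FL=S FR=S RL=W RR=S
t=28: FL=S FR=W RL=S RR=W


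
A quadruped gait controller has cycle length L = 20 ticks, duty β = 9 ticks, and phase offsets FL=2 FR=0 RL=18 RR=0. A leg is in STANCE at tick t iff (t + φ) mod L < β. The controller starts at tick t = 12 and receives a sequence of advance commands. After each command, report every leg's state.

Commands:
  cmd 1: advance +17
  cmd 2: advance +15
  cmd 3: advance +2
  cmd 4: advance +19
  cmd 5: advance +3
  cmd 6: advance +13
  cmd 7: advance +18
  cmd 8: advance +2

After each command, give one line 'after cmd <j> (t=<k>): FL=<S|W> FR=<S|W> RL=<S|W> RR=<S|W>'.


after cmd 1 (t=29): FL=W FR=W RL=S RR=W
after cmd 2 (t=44): FL=S FR=S RL=S RR=S
after cmd 3 (t=46): FL=S FR=S RL=S RR=S
after cmd 4 (t=65): FL=S FR=S RL=S RR=S
after cmd 5 (t=68): FL=W FR=S RL=S RR=S
after cmd 6 (t=81): FL=S FR=S RL=W RR=S
after cmd 7 (t=99): FL=S FR=W RL=W RR=W
after cmd 8 (t=101): FL=S FR=S RL=W RR=S

start t=12: FL=W FR=W RL=W RR=W
cmd 1: advance +17 → t=29, phase=(11,9,7,9) → FL=W FR=W RL=S RR=W
cmd 2: advance +15 → t=44, phase=(6,4,2,4) → FL=S FR=S RL=S RR=S
cmd 3: advance +2 → t=46, phase=(8,6,4,6) → FL=S FR=S RL=S RR=S
cmd 4: advance +19 → t=65, phase=(7,5,3,5) → FL=S FR=S RL=S RR=S
cmd 5: advance +3 → t=68, phase=(10,8,6,8) → FL=W FR=S RL=S RR=S
cmd 6: advance +13 → t=81, phase=(3,1,19,1) → FL=S FR=S RL=W RR=S
cmd 7: advance +18 → t=99, phase=(1,19,17,19) → FL=S FR=W RL=W RR=W
cmd 8: advance +2 → t=101, phase=(3,1,19,1) → FL=S FR=S RL=W RR=S


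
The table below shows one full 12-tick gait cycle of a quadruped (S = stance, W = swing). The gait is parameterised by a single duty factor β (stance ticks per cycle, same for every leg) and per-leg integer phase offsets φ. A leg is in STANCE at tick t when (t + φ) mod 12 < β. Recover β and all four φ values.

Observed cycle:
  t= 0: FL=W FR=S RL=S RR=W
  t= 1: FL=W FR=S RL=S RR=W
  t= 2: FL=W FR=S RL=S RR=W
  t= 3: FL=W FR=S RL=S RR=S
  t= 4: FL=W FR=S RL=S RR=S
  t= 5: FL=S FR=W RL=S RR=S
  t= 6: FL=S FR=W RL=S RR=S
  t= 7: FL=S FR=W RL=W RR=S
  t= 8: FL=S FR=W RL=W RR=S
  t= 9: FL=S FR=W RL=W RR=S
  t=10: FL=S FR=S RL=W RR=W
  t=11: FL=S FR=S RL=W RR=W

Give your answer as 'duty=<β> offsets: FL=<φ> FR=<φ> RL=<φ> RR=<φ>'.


duty=7 offsets: FL=7 FR=2 RL=0 RR=9

duty β = stance ticks per leg = 7
FL: stance ticks = 7; W→S at t=5 → φ=7
FR: stance ticks = 7; W→S at t=10 → φ=2
RL: stance ticks = 7; W→S at t=0 → φ=0
RR: stance ticks = 7; W→S at t=3 → φ=9


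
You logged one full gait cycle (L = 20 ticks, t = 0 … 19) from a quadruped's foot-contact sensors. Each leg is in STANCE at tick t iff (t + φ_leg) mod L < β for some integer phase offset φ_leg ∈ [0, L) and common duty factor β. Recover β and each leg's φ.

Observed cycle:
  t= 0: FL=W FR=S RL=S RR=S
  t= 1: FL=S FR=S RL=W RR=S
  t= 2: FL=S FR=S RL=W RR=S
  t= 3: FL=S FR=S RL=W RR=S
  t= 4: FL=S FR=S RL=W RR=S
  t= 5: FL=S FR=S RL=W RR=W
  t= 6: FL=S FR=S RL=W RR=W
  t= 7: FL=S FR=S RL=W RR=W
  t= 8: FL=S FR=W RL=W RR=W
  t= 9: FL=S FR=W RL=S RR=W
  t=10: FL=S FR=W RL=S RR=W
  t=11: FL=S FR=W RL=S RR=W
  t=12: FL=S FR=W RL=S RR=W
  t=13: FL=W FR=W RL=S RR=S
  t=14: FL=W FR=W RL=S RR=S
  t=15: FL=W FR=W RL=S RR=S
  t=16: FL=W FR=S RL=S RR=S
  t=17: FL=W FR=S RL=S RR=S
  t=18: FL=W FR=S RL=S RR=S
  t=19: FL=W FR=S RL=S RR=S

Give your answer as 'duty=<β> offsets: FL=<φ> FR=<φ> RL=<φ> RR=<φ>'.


duty β = stance ticks per leg = 12
FL: stance ticks = 12; W→S at t=1 → φ=19
FR: stance ticks = 12; W→S at t=16 → φ=4
RL: stance ticks = 12; W→S at t=9 → φ=11
RR: stance ticks = 12; W→S at t=13 → φ=7

duty=12 offsets: FL=19 FR=4 RL=11 RR=7


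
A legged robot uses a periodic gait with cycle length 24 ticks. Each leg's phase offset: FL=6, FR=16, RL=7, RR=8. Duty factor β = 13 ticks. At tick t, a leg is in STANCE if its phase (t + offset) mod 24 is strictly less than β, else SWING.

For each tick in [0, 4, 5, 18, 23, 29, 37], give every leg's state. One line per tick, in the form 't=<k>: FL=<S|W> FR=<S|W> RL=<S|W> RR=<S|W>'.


t=0: FL=S FR=W RL=S RR=S
t=4: FL=S FR=W RL=S RR=S
t=5: FL=S FR=W RL=S RR=W
t=18: FL=S FR=S RL=S RR=S
t=23: FL=S FR=W RL=S RR=S
t=29: FL=S FR=W RL=S RR=W
t=37: FL=W FR=S RL=W RR=W

t=0: phase=(6,16,7,8) vs β=13 → FL=S FR=W RL=S RR=S
t=4: phase=(10,20,11,12) vs β=13 → FL=S FR=W RL=S RR=S
t=5: phase=(11,21,12,13) vs β=13 → FL=S FR=W RL=S RR=W
t=18: phase=(0,10,1,2) vs β=13 → FL=S FR=S RL=S RR=S
t=23: phase=(5,15,6,7) vs β=13 → FL=S FR=W RL=S RR=S
t=29: phase=(11,21,12,13) vs β=13 → FL=S FR=W RL=S RR=W
t=37: phase=(19,5,20,21) vs β=13 → FL=W FR=S RL=W RR=W


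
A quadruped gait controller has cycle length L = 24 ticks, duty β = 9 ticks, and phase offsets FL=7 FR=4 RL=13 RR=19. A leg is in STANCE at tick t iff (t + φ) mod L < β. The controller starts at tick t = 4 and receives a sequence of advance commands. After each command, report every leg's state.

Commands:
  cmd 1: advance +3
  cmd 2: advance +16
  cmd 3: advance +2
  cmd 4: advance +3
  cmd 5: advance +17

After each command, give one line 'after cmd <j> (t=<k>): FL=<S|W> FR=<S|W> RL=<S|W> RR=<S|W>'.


after cmd 1 (t=7): FL=W FR=W RL=W RR=S
after cmd 2 (t=23): FL=S FR=S RL=W RR=W
after cmd 3 (t=25): FL=S FR=S RL=W RR=W
after cmd 4 (t=28): FL=W FR=S RL=W RR=W
after cmd 5 (t=45): FL=S FR=S RL=W RR=W

start t=4: FL=W FR=S RL=W RR=W
cmd 1: advance +3 → t=7, phase=(14,11,20,2) → FL=W FR=W RL=W RR=S
cmd 2: advance +16 → t=23, phase=(6,3,12,18) → FL=S FR=S RL=W RR=W
cmd 3: advance +2 → t=25, phase=(8,5,14,20) → FL=S FR=S RL=W RR=W
cmd 4: advance +3 → t=28, phase=(11,8,17,23) → FL=W FR=S RL=W RR=W
cmd 5: advance +17 → t=45, phase=(4,1,10,16) → FL=S FR=S RL=W RR=W


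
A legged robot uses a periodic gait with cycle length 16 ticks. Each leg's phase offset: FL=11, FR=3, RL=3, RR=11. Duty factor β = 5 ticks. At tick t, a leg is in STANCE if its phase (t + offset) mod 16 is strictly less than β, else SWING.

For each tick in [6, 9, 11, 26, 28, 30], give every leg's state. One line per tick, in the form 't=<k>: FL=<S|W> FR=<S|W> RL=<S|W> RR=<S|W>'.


t=6: phase=(1,9,9,1) vs β=5 → FL=S FR=W RL=W RR=S
t=9: phase=(4,12,12,4) vs β=5 → FL=S FR=W RL=W RR=S
t=11: phase=(6,14,14,6) vs β=5 → FL=W FR=W RL=W RR=W
t=26: phase=(5,13,13,5) vs β=5 → FL=W FR=W RL=W RR=W
t=28: phase=(7,15,15,7) vs β=5 → FL=W FR=W RL=W RR=W
t=30: phase=(9,1,1,9) vs β=5 → FL=W FR=S RL=S RR=W

t=6: FL=S FR=W RL=W RR=S
t=9: FL=S FR=W RL=W RR=S
t=11: FL=W FR=W RL=W RR=W
t=26: FL=W FR=W RL=W RR=W
t=28: FL=W FR=W RL=W RR=W
t=30: FL=W FR=S RL=S RR=W


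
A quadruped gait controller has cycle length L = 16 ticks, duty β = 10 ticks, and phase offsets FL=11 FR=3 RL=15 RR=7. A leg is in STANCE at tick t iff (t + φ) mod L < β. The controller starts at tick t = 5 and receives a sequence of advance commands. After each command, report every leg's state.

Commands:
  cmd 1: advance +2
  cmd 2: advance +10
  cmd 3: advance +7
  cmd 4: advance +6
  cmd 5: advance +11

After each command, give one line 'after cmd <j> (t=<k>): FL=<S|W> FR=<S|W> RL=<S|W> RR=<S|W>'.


start t=5: FL=S FR=S RL=S RR=W
cmd 1: advance +2 → t=7, phase=(2,10,6,14) → FL=S FR=W RL=S RR=W
cmd 2: advance +10 → t=17, phase=(12,4,0,8) → FL=W FR=S RL=S RR=S
cmd 3: advance +7 → t=24, phase=(3,11,7,15) → FL=S FR=W RL=S RR=W
cmd 4: advance +6 → t=30, phase=(9,1,13,5) → FL=S FR=S RL=W RR=S
cmd 5: advance +11 → t=41, phase=(4,12,8,0) → FL=S FR=W RL=S RR=S

after cmd 1 (t=7): FL=S FR=W RL=S RR=W
after cmd 2 (t=17): FL=W FR=S RL=S RR=S
after cmd 3 (t=24): FL=S FR=W RL=S RR=W
after cmd 4 (t=30): FL=S FR=S RL=W RR=S
after cmd 5 (t=41): FL=S FR=W RL=S RR=S


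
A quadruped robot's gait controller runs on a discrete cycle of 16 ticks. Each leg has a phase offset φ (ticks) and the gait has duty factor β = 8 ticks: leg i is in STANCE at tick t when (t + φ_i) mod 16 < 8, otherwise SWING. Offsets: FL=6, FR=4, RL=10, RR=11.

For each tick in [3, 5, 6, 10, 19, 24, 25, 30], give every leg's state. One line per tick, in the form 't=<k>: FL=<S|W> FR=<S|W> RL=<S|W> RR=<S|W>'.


t=3: phase=(9,7,13,14) vs β=8 → FL=W FR=S RL=W RR=W
t=5: phase=(11,9,15,0) vs β=8 → FL=W FR=W RL=W RR=S
t=6: phase=(12,10,0,1) vs β=8 → FL=W FR=W RL=S RR=S
t=10: phase=(0,14,4,5) vs β=8 → FL=S FR=W RL=S RR=S
t=19: phase=(9,7,13,14) vs β=8 → FL=W FR=S RL=W RR=W
t=24: phase=(14,12,2,3) vs β=8 → FL=W FR=W RL=S RR=S
t=25: phase=(15,13,3,4) vs β=8 → FL=W FR=W RL=S RR=S
t=30: phase=(4,2,8,9) vs β=8 → FL=S FR=S RL=W RR=W

t=3: FL=W FR=S RL=W RR=W
t=5: FL=W FR=W RL=W RR=S
t=6: FL=W FR=W RL=S RR=S
t=10: FL=S FR=W RL=S RR=S
t=19: FL=W FR=S RL=W RR=W
t=24: FL=W FR=W RL=S RR=S
t=25: FL=W FR=W RL=S RR=S
t=30: FL=S FR=S RL=W RR=W


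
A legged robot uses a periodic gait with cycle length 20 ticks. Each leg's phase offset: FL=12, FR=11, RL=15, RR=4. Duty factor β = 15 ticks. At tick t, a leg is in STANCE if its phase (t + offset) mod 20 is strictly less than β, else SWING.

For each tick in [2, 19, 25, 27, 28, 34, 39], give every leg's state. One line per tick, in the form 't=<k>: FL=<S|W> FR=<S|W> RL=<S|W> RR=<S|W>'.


t=2: phase=(14,13,17,6) vs β=15 → FL=S FR=S RL=W RR=S
t=19: phase=(11,10,14,3) vs β=15 → FL=S FR=S RL=S RR=S
t=25: phase=(17,16,0,9) vs β=15 → FL=W FR=W RL=S RR=S
t=27: phase=(19,18,2,11) vs β=15 → FL=W FR=W RL=S RR=S
t=28: phase=(0,19,3,12) vs β=15 → FL=S FR=W RL=S RR=S
t=34: phase=(6,5,9,18) vs β=15 → FL=S FR=S RL=S RR=W
t=39: phase=(11,10,14,3) vs β=15 → FL=S FR=S RL=S RR=S

t=2: FL=S FR=S RL=W RR=S
t=19: FL=S FR=S RL=S RR=S
t=25: FL=W FR=W RL=S RR=S
t=27: FL=W FR=W RL=S RR=S
t=28: FL=S FR=W RL=S RR=S
t=34: FL=S FR=S RL=S RR=W
t=39: FL=S FR=S RL=S RR=S


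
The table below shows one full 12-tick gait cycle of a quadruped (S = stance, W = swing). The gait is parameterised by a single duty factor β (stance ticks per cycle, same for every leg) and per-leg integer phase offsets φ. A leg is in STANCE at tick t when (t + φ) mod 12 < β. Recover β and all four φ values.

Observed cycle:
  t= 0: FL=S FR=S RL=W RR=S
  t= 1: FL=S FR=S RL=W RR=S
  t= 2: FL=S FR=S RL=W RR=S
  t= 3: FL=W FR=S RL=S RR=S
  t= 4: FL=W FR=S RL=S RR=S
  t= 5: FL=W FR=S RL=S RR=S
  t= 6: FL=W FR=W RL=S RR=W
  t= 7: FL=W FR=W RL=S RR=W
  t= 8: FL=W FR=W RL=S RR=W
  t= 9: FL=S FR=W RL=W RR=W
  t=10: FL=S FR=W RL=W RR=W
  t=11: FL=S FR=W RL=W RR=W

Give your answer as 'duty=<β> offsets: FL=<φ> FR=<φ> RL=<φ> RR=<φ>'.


duty=6 offsets: FL=3 FR=0 RL=9 RR=0

duty β = stance ticks per leg = 6
FL: stance ticks = 6; W→S at t=9 → φ=3
FR: stance ticks = 6; W→S at t=0 → φ=0
RL: stance ticks = 6; W→S at t=3 → φ=9
RR: stance ticks = 6; W→S at t=0 → φ=0


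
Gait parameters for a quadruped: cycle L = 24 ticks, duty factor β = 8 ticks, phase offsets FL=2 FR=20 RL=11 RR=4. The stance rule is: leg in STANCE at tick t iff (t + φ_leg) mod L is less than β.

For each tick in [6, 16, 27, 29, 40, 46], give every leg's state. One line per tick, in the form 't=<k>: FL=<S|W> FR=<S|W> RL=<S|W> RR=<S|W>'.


t=6: phase=(8,2,17,10) vs β=8 → FL=W FR=S RL=W RR=W
t=16: phase=(18,12,3,20) vs β=8 → FL=W FR=W RL=S RR=W
t=27: phase=(5,23,14,7) vs β=8 → FL=S FR=W RL=W RR=S
t=29: phase=(7,1,16,9) vs β=8 → FL=S FR=S RL=W RR=W
t=40: phase=(18,12,3,20) vs β=8 → FL=W FR=W RL=S RR=W
t=46: phase=(0,18,9,2) vs β=8 → FL=S FR=W RL=W RR=S

t=6: FL=W FR=S RL=W RR=W
t=16: FL=W FR=W RL=S RR=W
t=27: FL=S FR=W RL=W RR=S
t=29: FL=S FR=S RL=W RR=W
t=40: FL=W FR=W RL=S RR=W
t=46: FL=S FR=W RL=W RR=S


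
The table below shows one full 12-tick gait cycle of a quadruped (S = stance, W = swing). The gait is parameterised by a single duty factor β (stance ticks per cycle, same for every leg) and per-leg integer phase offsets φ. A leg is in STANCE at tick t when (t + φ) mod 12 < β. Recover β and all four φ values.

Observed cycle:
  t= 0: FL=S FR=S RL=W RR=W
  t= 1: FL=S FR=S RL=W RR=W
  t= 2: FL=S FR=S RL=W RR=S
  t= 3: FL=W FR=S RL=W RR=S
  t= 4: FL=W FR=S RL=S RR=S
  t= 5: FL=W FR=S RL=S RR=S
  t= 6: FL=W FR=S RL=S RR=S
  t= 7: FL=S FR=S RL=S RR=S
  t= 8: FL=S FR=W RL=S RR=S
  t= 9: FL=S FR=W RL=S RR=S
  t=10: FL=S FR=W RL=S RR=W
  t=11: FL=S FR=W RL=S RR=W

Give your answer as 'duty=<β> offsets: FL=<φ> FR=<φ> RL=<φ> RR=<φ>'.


duty β = stance ticks per leg = 8
FL: stance ticks = 8; W→S at t=7 → φ=5
FR: stance ticks = 8; W→S at t=0 → φ=0
RL: stance ticks = 8; W→S at t=4 → φ=8
RR: stance ticks = 8; W→S at t=2 → φ=10

duty=8 offsets: FL=5 FR=0 RL=8 RR=10


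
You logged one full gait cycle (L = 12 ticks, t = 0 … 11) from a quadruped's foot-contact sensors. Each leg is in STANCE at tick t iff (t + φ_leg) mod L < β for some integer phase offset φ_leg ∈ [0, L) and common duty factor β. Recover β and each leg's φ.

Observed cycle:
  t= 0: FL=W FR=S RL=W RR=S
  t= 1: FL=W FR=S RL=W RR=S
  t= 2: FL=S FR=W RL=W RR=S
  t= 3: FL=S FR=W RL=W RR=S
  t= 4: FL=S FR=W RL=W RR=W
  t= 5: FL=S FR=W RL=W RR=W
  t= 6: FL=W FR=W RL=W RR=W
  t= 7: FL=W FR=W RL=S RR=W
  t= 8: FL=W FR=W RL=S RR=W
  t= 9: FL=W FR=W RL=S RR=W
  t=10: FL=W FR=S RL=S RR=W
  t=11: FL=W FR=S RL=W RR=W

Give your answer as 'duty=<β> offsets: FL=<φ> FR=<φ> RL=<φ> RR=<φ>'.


duty=4 offsets: FL=10 FR=2 RL=5 RR=0

duty β = stance ticks per leg = 4
FL: stance ticks = 4; W→S at t=2 → φ=10
FR: stance ticks = 4; W→S at t=10 → φ=2
RL: stance ticks = 4; W→S at t=7 → φ=5
RR: stance ticks = 4; W→S at t=0 → φ=0


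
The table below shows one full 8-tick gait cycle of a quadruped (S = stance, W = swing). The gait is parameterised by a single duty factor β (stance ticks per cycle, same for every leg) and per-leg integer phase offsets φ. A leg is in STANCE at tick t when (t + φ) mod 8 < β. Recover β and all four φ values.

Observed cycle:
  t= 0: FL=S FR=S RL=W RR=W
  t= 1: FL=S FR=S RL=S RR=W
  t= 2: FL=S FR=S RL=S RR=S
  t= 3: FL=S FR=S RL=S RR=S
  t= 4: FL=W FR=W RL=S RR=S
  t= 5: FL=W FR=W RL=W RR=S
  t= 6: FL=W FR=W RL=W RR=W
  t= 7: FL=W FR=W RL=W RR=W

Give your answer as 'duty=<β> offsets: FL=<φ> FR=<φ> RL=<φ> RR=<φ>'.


duty β = stance ticks per leg = 4
FL: stance ticks = 4; W→S at t=0 → φ=0
FR: stance ticks = 4; W→S at t=0 → φ=0
RL: stance ticks = 4; W→S at t=1 → φ=7
RR: stance ticks = 4; W→S at t=2 → φ=6

duty=4 offsets: FL=0 FR=0 RL=7 RR=6


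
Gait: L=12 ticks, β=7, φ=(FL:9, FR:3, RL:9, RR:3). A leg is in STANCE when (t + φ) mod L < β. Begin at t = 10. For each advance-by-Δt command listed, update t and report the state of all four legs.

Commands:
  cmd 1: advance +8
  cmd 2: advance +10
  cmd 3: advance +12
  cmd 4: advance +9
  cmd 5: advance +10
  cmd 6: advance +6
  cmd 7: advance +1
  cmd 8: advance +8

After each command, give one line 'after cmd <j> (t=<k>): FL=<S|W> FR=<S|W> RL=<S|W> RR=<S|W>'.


start t=10: FL=W FR=S RL=W RR=S
cmd 1: advance +8 → t=18, phase=(3,9,3,9) → FL=S FR=W RL=S RR=W
cmd 2: advance +10 → t=28, phase=(1,7,1,7) → FL=S FR=W RL=S RR=W
cmd 3: advance +12 → t=40, phase=(1,7,1,7) → FL=S FR=W RL=S RR=W
cmd 4: advance +9 → t=49, phase=(10,4,10,4) → FL=W FR=S RL=W RR=S
cmd 5: advance +10 → t=59, phase=(8,2,8,2) → FL=W FR=S RL=W RR=S
cmd 6: advance +6 → t=65, phase=(2,8,2,8) → FL=S FR=W RL=S RR=W
cmd 7: advance +1 → t=66, phase=(3,9,3,9) → FL=S FR=W RL=S RR=W
cmd 8: advance +8 → t=74, phase=(11,5,11,5) → FL=W FR=S RL=W RR=S

after cmd 1 (t=18): FL=S FR=W RL=S RR=W
after cmd 2 (t=28): FL=S FR=W RL=S RR=W
after cmd 3 (t=40): FL=S FR=W RL=S RR=W
after cmd 4 (t=49): FL=W FR=S RL=W RR=S
after cmd 5 (t=59): FL=W FR=S RL=W RR=S
after cmd 6 (t=65): FL=S FR=W RL=S RR=W
after cmd 7 (t=66): FL=S FR=W RL=S RR=W
after cmd 8 (t=74): FL=W FR=S RL=W RR=S


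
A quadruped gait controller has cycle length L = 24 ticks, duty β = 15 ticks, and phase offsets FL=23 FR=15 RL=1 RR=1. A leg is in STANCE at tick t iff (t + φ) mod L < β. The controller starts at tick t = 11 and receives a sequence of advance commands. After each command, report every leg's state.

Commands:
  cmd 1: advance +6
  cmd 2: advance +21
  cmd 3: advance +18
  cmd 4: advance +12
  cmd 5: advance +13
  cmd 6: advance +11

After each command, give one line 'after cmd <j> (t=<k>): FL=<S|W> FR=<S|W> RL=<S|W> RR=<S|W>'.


start t=11: FL=S FR=S RL=S RR=S
cmd 1: advance +6 → t=17, phase=(16,8,18,18) → FL=W FR=S RL=W RR=W
cmd 2: advance +21 → t=38, phase=(13,5,15,15) → FL=S FR=S RL=W RR=W
cmd 3: advance +18 → t=56, phase=(7,23,9,9) → FL=S FR=W RL=S RR=S
cmd 4: advance +12 → t=68, phase=(19,11,21,21) → FL=W FR=S RL=W RR=W
cmd 5: advance +13 → t=81, phase=(8,0,10,10) → FL=S FR=S RL=S RR=S
cmd 6: advance +11 → t=92, phase=(19,11,21,21) → FL=W FR=S RL=W RR=W

after cmd 1 (t=17): FL=W FR=S RL=W RR=W
after cmd 2 (t=38): FL=S FR=S RL=W RR=W
after cmd 3 (t=56): FL=S FR=W RL=S RR=S
after cmd 4 (t=68): FL=W FR=S RL=W RR=W
after cmd 5 (t=81): FL=S FR=S RL=S RR=S
after cmd 6 (t=92): FL=W FR=S RL=W RR=W


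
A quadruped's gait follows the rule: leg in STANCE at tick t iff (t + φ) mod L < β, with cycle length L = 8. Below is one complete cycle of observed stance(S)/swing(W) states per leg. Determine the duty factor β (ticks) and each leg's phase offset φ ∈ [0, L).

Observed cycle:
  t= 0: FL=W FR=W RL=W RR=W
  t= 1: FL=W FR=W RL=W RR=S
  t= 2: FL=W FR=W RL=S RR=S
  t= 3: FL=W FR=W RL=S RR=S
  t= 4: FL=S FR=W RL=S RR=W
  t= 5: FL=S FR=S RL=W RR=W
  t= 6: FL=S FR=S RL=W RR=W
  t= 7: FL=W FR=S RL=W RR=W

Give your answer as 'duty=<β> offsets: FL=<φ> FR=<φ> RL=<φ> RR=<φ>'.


duty=3 offsets: FL=4 FR=3 RL=6 RR=7

duty β = stance ticks per leg = 3
FL: stance ticks = 3; W→S at t=4 → φ=4
FR: stance ticks = 3; W→S at t=5 → φ=3
RL: stance ticks = 3; W→S at t=2 → φ=6
RR: stance ticks = 3; W→S at t=1 → φ=7


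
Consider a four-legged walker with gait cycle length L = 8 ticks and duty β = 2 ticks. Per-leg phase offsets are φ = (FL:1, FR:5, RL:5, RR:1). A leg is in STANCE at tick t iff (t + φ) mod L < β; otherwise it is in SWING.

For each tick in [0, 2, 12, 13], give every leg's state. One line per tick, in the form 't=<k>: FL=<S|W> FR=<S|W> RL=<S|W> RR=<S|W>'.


t=0: phase=(1,5,5,1) vs β=2 → FL=S FR=W RL=W RR=S
t=2: phase=(3,7,7,3) vs β=2 → FL=W FR=W RL=W RR=W
t=12: phase=(5,1,1,5) vs β=2 → FL=W FR=S RL=S RR=W
t=13: phase=(6,2,2,6) vs β=2 → FL=W FR=W RL=W RR=W

t=0: FL=S FR=W RL=W RR=S
t=2: FL=W FR=W RL=W RR=W
t=12: FL=W FR=S RL=S RR=W
t=13: FL=W FR=W RL=W RR=W


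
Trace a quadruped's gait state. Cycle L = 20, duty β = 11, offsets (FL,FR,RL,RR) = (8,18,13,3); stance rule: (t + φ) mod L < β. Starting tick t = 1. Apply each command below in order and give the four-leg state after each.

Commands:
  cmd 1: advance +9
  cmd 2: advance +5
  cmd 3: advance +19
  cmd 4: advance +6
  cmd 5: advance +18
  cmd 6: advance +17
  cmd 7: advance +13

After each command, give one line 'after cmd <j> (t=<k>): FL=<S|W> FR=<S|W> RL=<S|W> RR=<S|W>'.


start t=1: FL=S FR=W RL=W RR=S
cmd 1: advance +9 → t=10, phase=(18,8,3,13) → FL=W FR=S RL=S RR=W
cmd 2: advance +5 → t=15, phase=(3,13,8,18) → FL=S FR=W RL=S RR=W
cmd 3: advance +19 → t=34, phase=(2,12,7,17) → FL=S FR=W RL=S RR=W
cmd 4: advance +6 → t=40, phase=(8,18,13,3) → FL=S FR=W RL=W RR=S
cmd 5: advance +18 → t=58, phase=(6,16,11,1) → FL=S FR=W RL=W RR=S
cmd 6: advance +17 → t=75, phase=(3,13,8,18) → FL=S FR=W RL=S RR=W
cmd 7: advance +13 → t=88, phase=(16,6,1,11) → FL=W FR=S RL=S RR=W

after cmd 1 (t=10): FL=W FR=S RL=S RR=W
after cmd 2 (t=15): FL=S FR=W RL=S RR=W
after cmd 3 (t=34): FL=S FR=W RL=S RR=W
after cmd 4 (t=40): FL=S FR=W RL=W RR=S
after cmd 5 (t=58): FL=S FR=W RL=W RR=S
after cmd 6 (t=75): FL=S FR=W RL=S RR=W
after cmd 7 (t=88): FL=W FR=S RL=S RR=W


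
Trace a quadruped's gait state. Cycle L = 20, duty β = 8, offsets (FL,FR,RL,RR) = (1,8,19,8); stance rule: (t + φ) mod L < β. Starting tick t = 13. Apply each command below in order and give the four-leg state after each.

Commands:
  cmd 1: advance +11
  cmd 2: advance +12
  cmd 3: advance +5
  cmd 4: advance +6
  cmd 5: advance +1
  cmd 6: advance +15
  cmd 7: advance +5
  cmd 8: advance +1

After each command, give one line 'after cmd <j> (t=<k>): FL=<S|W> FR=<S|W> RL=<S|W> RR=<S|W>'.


start t=13: FL=W FR=S RL=W RR=S
cmd 1: advance +11 → t=24, phase=(5,12,3,12) → FL=S FR=W RL=S RR=W
cmd 2: advance +12 → t=36, phase=(17,4,15,4) → FL=W FR=S RL=W RR=S
cmd 3: advance +5 → t=41, phase=(2,9,0,9) → FL=S FR=W RL=S RR=W
cmd 4: advance +6 → t=47, phase=(8,15,6,15) → FL=W FR=W RL=S RR=W
cmd 5: advance +1 → t=48, phase=(9,16,7,16) → FL=W FR=W RL=S RR=W
cmd 6: advance +15 → t=63, phase=(4,11,2,11) → FL=S FR=W RL=S RR=W
cmd 7: advance +5 → t=68, phase=(9,16,7,16) → FL=W FR=W RL=S RR=W
cmd 8: advance +1 → t=69, phase=(10,17,8,17) → FL=W FR=W RL=W RR=W

after cmd 1 (t=24): FL=S FR=W RL=S RR=W
after cmd 2 (t=36): FL=W FR=S RL=W RR=S
after cmd 3 (t=41): FL=S FR=W RL=S RR=W
after cmd 4 (t=47): FL=W FR=W RL=S RR=W
after cmd 5 (t=48): FL=W FR=W RL=S RR=W
after cmd 6 (t=63): FL=S FR=W RL=S RR=W
after cmd 7 (t=68): FL=W FR=W RL=S RR=W
after cmd 8 (t=69): FL=W FR=W RL=W RR=W


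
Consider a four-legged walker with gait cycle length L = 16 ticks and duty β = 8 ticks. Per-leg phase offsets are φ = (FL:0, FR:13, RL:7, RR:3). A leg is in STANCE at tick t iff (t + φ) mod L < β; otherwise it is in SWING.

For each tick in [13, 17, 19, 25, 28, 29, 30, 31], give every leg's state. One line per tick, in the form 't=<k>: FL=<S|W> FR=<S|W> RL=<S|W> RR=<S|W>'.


t=13: FL=W FR=W RL=S RR=S
t=17: FL=S FR=W RL=W RR=S
t=19: FL=S FR=S RL=W RR=S
t=25: FL=W FR=S RL=S RR=W
t=28: FL=W FR=W RL=S RR=W
t=29: FL=W FR=W RL=S RR=S
t=30: FL=W FR=W RL=S RR=S
t=31: FL=W FR=W RL=S RR=S

t=13: phase=(13,10,4,0) vs β=8 → FL=W FR=W RL=S RR=S
t=17: phase=(1,14,8,4) vs β=8 → FL=S FR=W RL=W RR=S
t=19: phase=(3,0,10,6) vs β=8 → FL=S FR=S RL=W RR=S
t=25: phase=(9,6,0,12) vs β=8 → FL=W FR=S RL=S RR=W
t=28: phase=(12,9,3,15) vs β=8 → FL=W FR=W RL=S RR=W
t=29: phase=(13,10,4,0) vs β=8 → FL=W FR=W RL=S RR=S
t=30: phase=(14,11,5,1) vs β=8 → FL=W FR=W RL=S RR=S
t=31: phase=(15,12,6,2) vs β=8 → FL=W FR=W RL=S RR=S
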